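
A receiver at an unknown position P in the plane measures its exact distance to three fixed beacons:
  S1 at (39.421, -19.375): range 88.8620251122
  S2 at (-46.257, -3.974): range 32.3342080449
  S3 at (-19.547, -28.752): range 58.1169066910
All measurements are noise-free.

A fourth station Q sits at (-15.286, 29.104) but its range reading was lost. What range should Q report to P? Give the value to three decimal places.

eq1: (x − 39.421)² + (y + 19.375)² = 88.8620251122²
eq2: (x + 46.257)² + (y + 3.974)² = 32.3342080449²
eq3: (x + 19.547)² + (y + 28.752)² = 58.1169066910²
eq3−eq1, eq3−eq2 (x²,y² cancel):
  117.936·x + 18.754·y = -3798.241511
  -53.420·x + 49.556·y = 3278.813845
det = 117.936·49.556 − 18.754·-53.420 = 6846.275096
x = (-3798.241511·49.556 − 18.754·3278.813845) / 6846.275096 = -36.474802
y = (117.936·3278.813845 − -3798.241511·-53.420) / 6846.275096 = 26.844981
|P − Q| = √((-36.474802 − -15.286)² + (26.844981 − 29.104)²) = 21.308883

21.309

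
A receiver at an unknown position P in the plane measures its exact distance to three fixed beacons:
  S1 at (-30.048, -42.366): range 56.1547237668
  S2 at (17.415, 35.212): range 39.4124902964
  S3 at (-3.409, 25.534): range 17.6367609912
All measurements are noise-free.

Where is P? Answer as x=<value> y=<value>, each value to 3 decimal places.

eq1: (x + 30.048)² + (y + 42.366)² = 56.1547237668²
eq2: (x − 17.415)² + (y − 35.212)² = 39.4124902964²
eq3: (x + 3.409)² + (y − 25.534)² = 17.6367609912²
eq2−eq3, eq2−eq1 (x²,y² cancel):
  -41.648·x − 19.356·y = 362.728321
  -94.926·x − 155.156·y = -445.415519
det = -41.648·-155.156 − -19.356·-94.926 = 4624.549432
x = (362.728321·-155.156 − -19.356·-445.415519) / 4624.549432 = -14.034002
y = (-41.648·-445.415519 − 362.728321·-94.926) / 4624.549432 = 11.456903

x=-14.034 y=11.457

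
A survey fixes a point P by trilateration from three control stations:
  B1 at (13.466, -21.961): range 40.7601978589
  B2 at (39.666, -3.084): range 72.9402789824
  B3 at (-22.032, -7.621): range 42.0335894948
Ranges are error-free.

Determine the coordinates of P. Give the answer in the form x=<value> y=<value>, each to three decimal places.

x=-16.747 y=-49.321

eq1: (x − 13.466)² + (y + 21.961)² = 40.7601978589²
eq2: (x − 39.666)² + (y + 3.084)² = 72.9402789824²
eq3: (x + 22.032)² + (y + 7.621)² = 42.0335894948²
eq1−eq3, eq1−eq2 (x²,y² cancel):
  -70.996·x + 28.680·y = -225.558928
  52.400·x + 37.754·y = -2739.606634
det = -70.996·37.754 − 28.680·52.400 = -4183.214984
x = (-225.558928·37.754 − 28.680·-2739.606634) / -4183.214984 = -16.746968
y = (-70.996·-2739.606634 − -225.558928·52.400) / -4183.214984 = -49.321013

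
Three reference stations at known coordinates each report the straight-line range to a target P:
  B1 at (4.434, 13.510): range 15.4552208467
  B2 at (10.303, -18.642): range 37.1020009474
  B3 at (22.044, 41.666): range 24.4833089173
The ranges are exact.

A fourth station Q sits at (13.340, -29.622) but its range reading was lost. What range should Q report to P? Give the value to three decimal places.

47.338

eq1: (x − 4.434)² + (y − 13.510)² = 15.4552208467²
eq2: (x − 10.303)² + (y + 18.642)² = 37.1020009474²
eq3: (x − 22.044)² + (y − 41.666)² = 24.4833089173²
eq3−eq1, eq3−eq2 (x²,y² cancel):
  -35.220·x − 56.312·y = -1659.244472
  -23.482·x − 120.616·y = -2545.443578
det = -35.220·-120.616 − -56.312·-23.482 = 2925.777136
x = (-1659.244472·-120.616 − -56.312·-2545.443578) / 2925.777136 = 19.411052
y = (-35.220·-2545.443578 − -1659.244472·-23.482) / 2925.777136 = 17.324677
|P − Q| = √((19.411052 − 13.340)² + (17.324677 − -29.622)²) = 47.337598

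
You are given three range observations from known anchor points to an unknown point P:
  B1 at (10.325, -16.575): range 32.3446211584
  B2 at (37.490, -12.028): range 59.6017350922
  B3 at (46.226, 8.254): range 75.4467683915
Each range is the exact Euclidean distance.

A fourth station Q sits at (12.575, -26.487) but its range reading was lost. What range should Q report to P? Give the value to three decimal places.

32.535

eq1: (x − 10.325)² + (y + 16.575)² = 32.3446211584²
eq2: (x − 37.490)² + (y + 12.028)² = 59.6017350922²
eq3: (x − 46.226)² + (y − 8.254)² = 75.4467683915²
eq1−eq2, eq1−eq3 (x²,y² cancel):
  54.330·x + 9.094·y = -1337.355674
  71.802·x + 49.658·y = -2822.405001
det = 54.330·49.658 − 9.094·71.802 = 2044.951752
x = (-1337.355674·49.658 − 9.094·-2822.405001) / 2044.951752 = -19.923921
y = (54.330·-2822.405001 − -1337.355674·71.802) / 2044.951752 = -28.028266
|P − Q| = √((-19.923921 − 12.575)² + (-28.028266 − -26.487)²) = 32.535448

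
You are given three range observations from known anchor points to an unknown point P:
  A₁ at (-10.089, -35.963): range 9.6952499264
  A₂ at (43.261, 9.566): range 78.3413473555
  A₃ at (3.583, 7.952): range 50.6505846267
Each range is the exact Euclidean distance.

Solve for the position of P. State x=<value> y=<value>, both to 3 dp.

eq1: (x + 10.089)² + (y + 35.963)² = 9.6952499264²
eq2: (x − 43.261)² + (y − 9.566)² = 78.3413473555²
eq3: (x − 3.583)² + (y − 7.952)² = 50.6505846267²
eq3−eq2, eq3−eq1 (x²,y² cancel):
  79.356·x + 3.228·y = -1684.934698
  -27.344·x − 87.830·y = 3790.536949
det = 79.356·-87.830 − 3.228·-27.344 = -6881.571048
x = (-1684.934698·-87.830 − 3.228·3790.536949) / -6881.571048 = -19.726885
y = (79.356·3790.536949 − -1684.934698·-27.344) / -6881.571048 = -37.016111

x=-19.727 y=-37.016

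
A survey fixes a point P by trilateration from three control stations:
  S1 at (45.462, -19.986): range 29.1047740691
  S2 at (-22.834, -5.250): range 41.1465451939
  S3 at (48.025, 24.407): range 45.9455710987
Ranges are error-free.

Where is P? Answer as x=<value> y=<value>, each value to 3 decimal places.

eq1: (x − 45.462)² + (y + 19.986)² = 29.1047740691²
eq2: (x + 22.834)² + (y + 5.250)² = 41.1465451939²
eq3: (x − 48.025)² + (y − 24.407)² = 45.9455710987²
eq2−eq3, eq2−eq1 (x²,y² cancel):
  141.718·x + 59.314·y = 1935.190896
  136.592·x − 29.472·y = 2763.229892
det = 141.718·-29.472 − 59.314·136.592 = -12278.530784
x = (1935.190896·-29.472 − 59.314·2763.229892) / -12278.530784 = 17.993371
y = (141.718·2763.229892 − 1935.190896·136.592) / -12278.530784 = -10.365069

x=17.993 y=-10.365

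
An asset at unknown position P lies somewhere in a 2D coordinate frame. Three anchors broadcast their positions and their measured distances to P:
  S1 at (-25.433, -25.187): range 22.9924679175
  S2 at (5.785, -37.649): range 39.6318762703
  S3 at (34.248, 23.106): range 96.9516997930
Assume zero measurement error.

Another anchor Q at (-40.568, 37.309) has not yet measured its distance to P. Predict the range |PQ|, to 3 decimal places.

84.663

eq1: (x + 25.433)² + (y + 25.187)² = 22.9924679175²
eq2: (x − 5.785)² + (y + 37.649)² = 39.6318762703²
eq3: (x − 34.248)² + (y − 23.106)² = 96.9516997930²
eq2−eq1, eq2−eq3 (x²,y² cancel):
  -62.436·x + 24.924·y = 872.341068
  56.926·x + 121.510·y = -7573.047162
det = -62.436·121.510 − 24.924·56.926 = -9005.421984
x = (872.341068·121.510 − 24.924·-7573.047162) / -9005.421984 = -32.730148
y = (-62.436·-7573.047162 − 872.341068·56.926) / -9005.421984 = -46.990789
|P − Q| = √((-32.730148 − -40.568)² + (-46.990789 − 37.309)²) = 84.663371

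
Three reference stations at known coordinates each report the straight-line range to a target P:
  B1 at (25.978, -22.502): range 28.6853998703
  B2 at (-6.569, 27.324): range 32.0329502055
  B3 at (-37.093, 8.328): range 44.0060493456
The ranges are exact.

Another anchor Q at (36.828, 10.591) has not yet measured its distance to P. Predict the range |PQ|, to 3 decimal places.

eq1: (x − 25.978)² + (y + 22.502)² = 28.6853998703²
eq2: (x + 6.569)² + (y − 27.324)² = 32.0329502055²
eq3: (x + 37.093)² + (y − 8.328)² = 44.0060493456²
eq3−eq1, eq3−eq2 (x²,y² cancel):
  126.142·x − 61.660·y = 849.630468
  61.048·x + 37.992·y = 254.928984
det = 126.142·37.992 − -61.660·61.048 = 8556.606544
x = (849.630468·37.992 − -61.660·254.928984) / 8556.606544 = 5.609476
y = (126.142·254.928984 − 849.630468·61.048) / 8556.606544 = -2.303599
|P − Q| = √((5.609476 − 36.828)² + (-2.303599 − 10.591)²) = 33.776721

33.777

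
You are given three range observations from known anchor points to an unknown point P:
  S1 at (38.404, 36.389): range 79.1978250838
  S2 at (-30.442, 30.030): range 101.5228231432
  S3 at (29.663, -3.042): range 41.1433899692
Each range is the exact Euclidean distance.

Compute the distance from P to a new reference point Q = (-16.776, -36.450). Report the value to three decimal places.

eq1: (x − 38.404)² + (y − 36.389)² = 79.1978250838²
eq2: (x + 30.442)² + (y − 30.030)² = 101.5228231432²
eq3: (x − 29.663)² + (y + 3.042)² = 41.1433899692²
eq2−eq1, eq2−eq3 (x²,y² cancel):
  137.692·x + 12.718·y = 5005.098394
  120.210·x − 66.144·y = 7674.736150
det = 137.692·-66.144 − 12.718·120.210 = -10636.330428
x = (5005.098394·-66.144 − 12.718·7674.736150) / -10636.330428 = 40.301919
y = (137.692·7674.736150 − 5005.098394·120.210) / -10636.330428 = -42.786081
|P − Q| = √((40.301919 − -16.776)² + (-42.786081 − -36.450)²) = 57.428518

57.429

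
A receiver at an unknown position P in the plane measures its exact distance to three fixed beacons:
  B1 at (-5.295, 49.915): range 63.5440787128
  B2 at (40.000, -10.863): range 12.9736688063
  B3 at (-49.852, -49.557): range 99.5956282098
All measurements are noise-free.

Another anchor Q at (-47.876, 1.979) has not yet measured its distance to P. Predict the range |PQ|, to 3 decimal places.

eq1: (x + 5.295)² + (y − 49.915)² = 63.5440787128²
eq2: (x − 40.000)² + (y + 10.863)² = 12.9736688063²
eq3: (x + 49.852)² + (y + 49.557)² = 99.5956282098²
eq2−eq3, eq2−eq1 (x²,y² cancel):
  -179.704·x − 77.388·y = -6527.859692
  -90.590·x + 121.556·y = -3067.994376
det = -179.704·121.556 − -77.388·-90.590 = -28854.678344
x = (-6527.859692·121.556 − -77.388·-3067.994376) / -28854.678344 = 35.728226
y = (-179.704·-3067.994376 − -6527.859692·-90.590) / -28854.678344 = 1.387226
|P − Q| = √((35.728226 − -47.876)² + (1.387226 − 1.979)²) = 83.606320

83.606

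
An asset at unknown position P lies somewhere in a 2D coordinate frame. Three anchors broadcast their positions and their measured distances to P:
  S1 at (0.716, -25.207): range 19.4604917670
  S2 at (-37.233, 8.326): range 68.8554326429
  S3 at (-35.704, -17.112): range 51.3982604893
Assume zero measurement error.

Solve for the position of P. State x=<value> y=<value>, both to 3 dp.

x=8.734 y=-42.939

eq1: (x − 0.716)² + (y + 25.207)² = 19.4604917670²
eq2: (x + 37.233)² + (y − 8.326)² = 68.8554326429²
eq3: (x + 35.704)² + (y + 17.112)² = 51.3982604893²
eq3−eq2, eq3−eq1 (x²,y² cancel):
  -3.058·x + 50.876·y = -2211.267018
  72.840·x − 16.190·y = 1331.379787
det = -3.058·-16.190 − 50.876·72.840 = -3656.298820
x = (-2211.267018·-16.190 − 50.876·1331.379787) / -3656.298820 = 8.734205
y = (-3.058·1331.379787 − -2211.267018·72.840) / -3656.298820 = -42.938867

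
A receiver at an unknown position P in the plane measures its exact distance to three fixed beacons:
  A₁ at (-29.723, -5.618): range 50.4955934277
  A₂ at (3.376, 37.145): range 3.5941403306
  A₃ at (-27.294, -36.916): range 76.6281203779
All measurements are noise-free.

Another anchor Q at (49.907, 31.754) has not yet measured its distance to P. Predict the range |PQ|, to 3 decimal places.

48.542

eq1: (x + 29.723)² + (y + 5.618)² = 50.4955934277²
eq2: (x − 3.376)² + (y − 37.145)² = 3.5941403306²
eq3: (x + 27.294)² + (y + 36.916)² = 76.6281203779²
eq1−eq3, eq1−eq2 (x²,y² cancel):
  4.858·x − 62.596·y = -2129.329038
  66.198·x + 85.526·y = 3013.016859
det = 4.858·85.526 − -62.596·66.198 = 4559.215316
x = (-2129.329038·85.526 − -62.596·3013.016859) / 4559.215316 = 1.423448
y = (4.858·3013.016859 − -2129.329038·66.198) / 4559.215316 = 34.127487
|P − Q| = √((1.423448 − 49.907)² + (34.127487 − 31.754)²) = 48.541613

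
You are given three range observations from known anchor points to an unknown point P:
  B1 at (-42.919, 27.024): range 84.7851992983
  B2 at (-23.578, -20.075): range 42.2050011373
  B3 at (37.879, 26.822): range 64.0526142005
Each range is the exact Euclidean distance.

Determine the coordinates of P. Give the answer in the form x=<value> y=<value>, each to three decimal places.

x=16.425 y=-33.531

eq1: (x + 42.919)² + (y − 27.024)² = 84.7851992983²
eq2: (x + 23.578)² + (y + 20.075)² = 42.2050011373²
eq3: (x − 37.879)² + (y − 26.822)² = 64.0526142005²
eq2−eq1, eq2−eq3 (x²,y² cancel):
  -38.682·x + 94.198·y = -3793.858471
  122.914·x + 93.794·y = -1126.164649
det = -38.682·93.794 − 94.198·122.914 = -15206.392480
x = (-3793.858471·93.794 − 94.198·-1126.164649) / -15206.392480 = 16.424586
y = (-38.682·-1126.164649 − -3793.858471·122.914) / -15206.392480 = -33.530676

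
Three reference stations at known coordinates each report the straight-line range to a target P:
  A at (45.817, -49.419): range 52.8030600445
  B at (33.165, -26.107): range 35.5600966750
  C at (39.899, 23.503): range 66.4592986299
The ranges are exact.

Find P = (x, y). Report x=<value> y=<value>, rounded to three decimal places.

x=-2.355 y=-27.795

eq1: (x − 45.817)² + (y + 49.419)² = 52.8030600445²
eq2: (x − 33.165)² + (y + 26.107)² = 35.5600966750²
eq3: (x − 39.899)² + (y − 23.503)² = 66.4592986299²
eq2−eq3, eq2−eq1 (x²,y² cancel):
  13.468·x + 99.220·y = -2789.489363
  25.304·x − 46.624·y = 1236.299701
det = 13.468·-46.624 − 99.220·25.304 = -3138.594912
x = (-2789.489363·-46.624 − 99.220·1236.299701) / -3138.594912 = -2.355033
y = (13.468·1236.299701 − -2789.489363·25.304) / -3138.594912 = -27.794515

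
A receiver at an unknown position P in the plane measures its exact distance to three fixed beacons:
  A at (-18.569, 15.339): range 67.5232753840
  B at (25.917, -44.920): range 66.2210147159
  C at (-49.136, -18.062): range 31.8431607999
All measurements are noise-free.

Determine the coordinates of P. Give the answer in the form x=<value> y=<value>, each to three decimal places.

eq1: (x + 18.569)² + (y − 15.339)² = 67.5232753840²
eq2: (x − 25.917)² + (y + 44.920)² = 66.2210147159²
eq3: (x + 49.136)² + (y + 18.062)² = 31.8431607999²
eq1−eq2, eq1−eq3 (x²,y² cancel):
  88.972·x − 120.518·y = 2283.574536
  -61.134·x − 66.802·y = 5705.895487
det = 88.972·-66.802 − -120.518·-61.134 = -13311.254956
x = (2283.574536·-66.802 − -120.518·5705.895487) / -13311.254956 = -40.200249
y = (88.972·5705.895487 − 2283.574536·-61.134) / -13311.254956 = -48.625692

x=-40.200 y=-48.626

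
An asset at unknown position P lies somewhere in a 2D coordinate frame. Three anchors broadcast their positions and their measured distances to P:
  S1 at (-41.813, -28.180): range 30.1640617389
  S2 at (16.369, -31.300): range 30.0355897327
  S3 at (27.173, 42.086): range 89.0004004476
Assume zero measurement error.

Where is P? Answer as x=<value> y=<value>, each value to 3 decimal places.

eq1: (x + 41.813)² + (y + 28.180)² = 30.1640617389²
eq2: (x − 16.369)² + (y + 31.300)² = 30.0355897327²
eq3: (x − 27.173)² + (y − 42.086)² = 89.0004004476²
eq2−eq3, eq2−eq1 (x²,y² cancel):
  21.608·x + 146.772·y = -5756.965465
  -116.364·x + 6.240·y = 1287.071238
det = 21.608·6.240 − 146.772·-116.364 = 17213.810928
x = (-5756.965465·6.240 − 146.772·1287.071238) / 17213.810928 = -13.060994
y = (21.608·1287.071238 − -5756.965465·-116.364) / 17213.810928 = -37.301008

x=-13.061 y=-37.301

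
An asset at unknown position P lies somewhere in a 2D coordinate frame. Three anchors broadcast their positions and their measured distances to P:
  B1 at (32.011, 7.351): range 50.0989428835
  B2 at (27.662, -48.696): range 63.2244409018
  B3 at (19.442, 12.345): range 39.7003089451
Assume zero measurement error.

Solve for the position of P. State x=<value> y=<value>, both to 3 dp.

x=-16.835 y=-3.782

eq1: (x − 32.011)² + (y − 7.351)² = 50.0989428835²
eq2: (x − 27.662)² + (y + 48.696)² = 63.2244409018²
eq3: (x − 19.442)² + (y − 12.345)² = 39.7003089451²
eq2−eq3, eq2−eq1 (x²,y² cancel):
  -16.440·x + 122.082·y = -184.880874
  8.698·x + 112.094·y = -570.319489
det = -16.440·112.094 − 122.082·8.698 = -2904.694596
x = (-184.880874·112.094 − 122.082·-570.319489) / -2904.694596 = -16.835404
y = (-16.440·-570.319489 − -184.880874·8.698) / -2904.694596 = -3.781515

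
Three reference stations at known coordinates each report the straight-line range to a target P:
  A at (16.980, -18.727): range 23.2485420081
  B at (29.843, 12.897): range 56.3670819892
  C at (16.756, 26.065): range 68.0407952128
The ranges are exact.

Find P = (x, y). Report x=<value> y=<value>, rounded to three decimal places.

eq1: (x − 16.980)² + (y + 18.727)² = 23.2485420081²
eq2: (x − 29.843)² + (y − 12.897)² = 56.3670819892²
eq3: (x − 16.756)² + (y − 26.065)² = 68.0407952128²
eq1−eq2, eq1−eq3 (x²,y² cancel):
  25.726·x + 63.248·y = -2218.836897
  -0.448·x + 89.584·y = -3767.928276
det = 25.726·89.584 − 63.248·-0.448 = 2332.973088
x = (-2218.836897·89.584 − 63.248·-3767.928276) / 2332.973088 = 16.949035
y = (25.726·-3767.928276 − -2218.836897·-0.448) / 2332.973088 = -41.975521

x=16.949 y=-41.976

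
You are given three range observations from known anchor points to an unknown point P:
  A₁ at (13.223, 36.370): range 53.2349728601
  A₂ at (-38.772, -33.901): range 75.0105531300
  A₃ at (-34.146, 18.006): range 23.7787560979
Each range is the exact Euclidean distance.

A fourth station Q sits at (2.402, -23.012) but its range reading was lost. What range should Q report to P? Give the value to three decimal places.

eq1: (x − 13.223)² + (y − 36.370)² = 53.2349728601²
eq2: (x + 38.772)² + (y + 33.901)² = 75.0105531300²
eq3: (x + 34.146)² + (y − 18.006)² = 23.7787560979²
eq2−eq1, eq2−eq3 (x²,y² cancel):
  103.990·x + 140.542·y = 1637.699589
  9.252·x + 103.814·y = 3898.773406
det = 103.990·103.814 − 140.542·9.252 = 9495.323276
x = (1637.699589·103.814 − 140.542·3898.773406) / 9495.323276 = -39.801201
y = (103.990·3898.773406 − 1637.699589·9.252) / 9495.323276 = 41.102492
|P − Q| = √((-39.801201 − 2.402)² + (41.102492 − -23.012)²) = 76.757920

76.758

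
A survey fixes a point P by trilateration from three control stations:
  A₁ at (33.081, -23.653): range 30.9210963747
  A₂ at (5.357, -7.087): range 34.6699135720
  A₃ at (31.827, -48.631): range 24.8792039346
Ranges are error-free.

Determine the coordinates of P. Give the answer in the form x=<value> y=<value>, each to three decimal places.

x=7.944 y=-41.660

eq1: (x − 33.081)² + (y + 23.653)² = 30.9210963747²
eq2: (x − 5.357)² + (y + 7.087)² = 34.6699135720²
eq3: (x − 31.827)² + (y + 48.631)² = 24.8792039346²
eq2−eq3, eq2−eq1 (x²,y² cancel):
  52.940·x − 83.088·y = 3882.037191
  55.448·x − 33.132·y = 1820.782658
det = 52.940·-33.132 − -83.088·55.448 = 2853.055344
x = (3882.037191·-33.132 − -83.088·1820.782658) / 2853.055344 = 7.944302
y = (52.940·1820.782658 − 3882.037191·55.448) / 2853.055344 = -41.660238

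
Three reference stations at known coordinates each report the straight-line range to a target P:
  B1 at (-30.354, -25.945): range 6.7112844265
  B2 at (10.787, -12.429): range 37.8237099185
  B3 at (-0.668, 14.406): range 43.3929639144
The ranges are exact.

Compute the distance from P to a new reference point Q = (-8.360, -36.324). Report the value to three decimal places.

23.618

eq1: (x + 30.354)² + (y + 25.945)² = 6.7112844265²
eq2: (x − 10.787)² + (y + 12.429)² = 37.8237099185²
eq3: (x + 0.668)² + (y − 14.406)² = 43.3929639144²
eq1−eq3, eq1−eq2 (x²,y² cancel):
  59.372·x + 80.702·y = -3224.437260
  82.282·x + 27.032·y = -2709.260624
det = 59.372·27.032 − 80.702·82.282 = -5035.378060
x = (-3224.437260·27.032 − 80.702·-2709.260624) / -5035.378060 = -26.111200
y = (59.372·-2709.260624 − -3224.437260·82.282) / -5035.378060 = -20.745001
|P − Q| = √((-26.111200 − -8.360)² + (-20.745001 − -36.324)²) = 23.618008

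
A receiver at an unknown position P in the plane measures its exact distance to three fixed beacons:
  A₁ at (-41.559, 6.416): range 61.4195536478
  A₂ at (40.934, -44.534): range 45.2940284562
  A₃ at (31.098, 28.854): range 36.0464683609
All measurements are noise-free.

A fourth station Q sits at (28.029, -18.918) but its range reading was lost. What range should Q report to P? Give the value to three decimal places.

eq1: (x + 41.559)² + (y − 6.416)² = 61.4195536478²
eq2: (x − 40.934)² + (y + 44.534)² = 45.2940284562²
eq3: (x − 31.098)² + (y − 28.854)² = 36.0464683609²
eq3−eq2, eq3−eq1 (x²,y² cancel):
  19.672·x − 146.776·y = 1107.029460
  -145.314·x − 44.876·y = -2504.337072
det = 19.672·-44.876 − -146.776·-145.314 = -22211.408336
x = (1107.029460·-44.876 − -146.776·-2504.337072) / -22211.408336 = 18.785645
y = (19.672·-2504.337072 − 1107.029460·-145.314) / -22211.408336 = -5.024515
|P − Q| = √((18.785645 − 28.029)² + (-5.024515 − -18.918)²) = 16.687376

16.687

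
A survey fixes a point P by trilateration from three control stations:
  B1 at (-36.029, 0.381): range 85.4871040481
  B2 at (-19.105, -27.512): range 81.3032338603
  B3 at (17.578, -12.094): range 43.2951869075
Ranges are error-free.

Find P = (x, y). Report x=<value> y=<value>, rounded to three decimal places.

eq1: (x + 36.029)² + (y − 0.381)² = 85.4871040481²
eq2: (x + 19.105)² + (y + 27.512)² = 81.3032338603²
eq3: (x − 17.578)² + (y + 12.094)² = 43.2951869075²
eq3−eq1, eq3−eq2 (x²,y² cancel):
  -107.214·x + 24.950·y = -4590.588667
  -73.366·x − 30.836·y = -4069.082378
det = -107.214·-30.836 − 24.950·-73.366 = 5136.532604
x = (-4590.588667·-30.836 − 24.950·-4069.082378) / 5136.532604 = 47.323558
y = (-107.214·-4069.082378 − -4590.588667·-73.366) / 5136.532604 = 19.365100

x=47.324 y=19.365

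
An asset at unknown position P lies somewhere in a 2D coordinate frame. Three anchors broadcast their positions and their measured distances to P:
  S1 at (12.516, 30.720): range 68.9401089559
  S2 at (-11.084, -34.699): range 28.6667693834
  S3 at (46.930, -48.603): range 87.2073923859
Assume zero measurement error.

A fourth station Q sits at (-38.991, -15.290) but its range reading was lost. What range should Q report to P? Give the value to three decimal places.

eq1: (x − 12.516)² + (y − 30.720)² = 68.9401089559²
eq2: (x + 11.084)² + (y + 34.699)² = 28.6667693834²
eq3: (x − 46.930)² + (y + 48.603)² = 87.2073923859²
eq3−eq2, eq3−eq1 (x²,y² cancel):
  -116.028·x + 27.808·y = 3545.544768
  -68.828·x + 158.646·y = -611.917189
det = -116.028·158.646 − 27.808·-68.828 = -16493.409064
x = (3545.544768·158.646 − 27.808·-611.917189) / -16493.409064 = -35.135410
y = (-116.028·-611.917189 − 3545.544768·-68.828) / -16493.409064 = -19.100495
|P − Q| = √((-35.135410 − -38.991)² + (-19.100495 − -15.290)²) = 5.420835

5.421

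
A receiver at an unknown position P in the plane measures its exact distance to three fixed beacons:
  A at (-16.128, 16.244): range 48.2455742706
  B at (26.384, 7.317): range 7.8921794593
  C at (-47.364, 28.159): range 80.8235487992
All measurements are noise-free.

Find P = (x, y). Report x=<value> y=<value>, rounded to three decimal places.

eq1: (x + 16.128)² + (y − 16.244)² = 48.2455742706²
eq2: (x − 26.384)² + (y − 7.317)² = 7.8921794593²
eq3: (x + 47.364)² + (y − 28.159)² = 80.8235487992²
eq3−eq1, eq3−eq2 (x²,y² cancel):
  62.472·x − 23.830·y = 1692.512747
  147.496·x − 41.684·y = 4183.535712
det = 62.472·-41.684 − -23.830·147.496 = 910.746832
x = (1692.512747·-41.684 − -23.830·4183.535712) / 910.746832 = 31.998964
y = (62.472·4183.535712 − 1692.512747·147.496) / 910.746832 = 12.863051

x=31.999 y=12.863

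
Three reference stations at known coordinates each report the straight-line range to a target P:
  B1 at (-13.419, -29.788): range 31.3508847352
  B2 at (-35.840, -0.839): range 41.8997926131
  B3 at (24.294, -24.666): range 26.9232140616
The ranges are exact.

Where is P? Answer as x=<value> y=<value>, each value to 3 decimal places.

eq1: (x + 13.419)² + (y + 29.788)² = 31.3508847352²
eq2: (x + 35.840)² + (y + 0.839)² = 41.8997926131²
eq3: (x − 24.294)² + (y + 24.666)² = 26.9232140616²
eq3−eq2, eq3−eq1 (x²,y² cancel):
  -120.268·x + 47.654·y = -944.133637
  -75.426·x − 10.244·y = -389.234005
det = -120.268·-10.244 − 47.654·-75.426 = 4826.375996
x = (-944.133637·-10.244 − 47.654·-389.234005) / 4826.375996 = 5.847092
y = (-120.268·-389.234005 − -944.133637·-75.426) / 4826.375996 = -5.055518

x=5.847 y=-5.056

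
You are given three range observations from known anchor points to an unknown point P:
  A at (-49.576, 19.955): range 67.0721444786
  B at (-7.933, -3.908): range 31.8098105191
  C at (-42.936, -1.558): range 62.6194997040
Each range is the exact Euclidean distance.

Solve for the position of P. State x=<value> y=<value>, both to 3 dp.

eq1: (x + 49.576)² + (y − 19.955)² = 67.0721444786²
eq2: (x + 7.933)² + (y + 3.908)² = 31.8098105191²
eq3: (x + 42.936)² + (y + 1.558)² = 62.6194997040²
eq2−eq1, eq2−eq3 (x²,y² cancel):
  -83.286·x + 47.726·y = -709.031672
  -70.006·x + 4.700·y = -1141.615191
det = -83.286·4.700 − 47.726·-70.006 = 2949.662156
x = (-709.031672·4.700 − 47.726·-1141.615191) / 2949.662156 = 17.341741
y = (-83.286·-1141.615191 − -709.031672·-70.006) / 2949.662156 = 15.406541

x=17.342 y=15.407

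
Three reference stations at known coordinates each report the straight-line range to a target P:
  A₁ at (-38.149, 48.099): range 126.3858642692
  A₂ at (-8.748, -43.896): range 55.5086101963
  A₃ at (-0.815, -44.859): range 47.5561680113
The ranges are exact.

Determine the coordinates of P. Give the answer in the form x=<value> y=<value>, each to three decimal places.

eq1: (x + 38.149)² + (y − 48.099)² = 126.3858642692²
eq2: (x + 8.748)² + (y + 43.896)² = 55.5086101963²
eq3: (x + 0.815)² + (y + 44.859)² = 47.5561680113²
eq1−eq2, eq1−eq3 (x²,y² cancel):
  58.802·x − 183.990·y = 11126.707199
  74.668·x − 185.916·y = 11955.931675
det = 58.802·-185.916 − -183.990·74.668 = 2805.932688
x = (11126.707199·-185.916 − -183.990·11955.931675) / 2805.932688 = 46.736322
y = (58.802·11955.931675 − 11126.707199·74.668) / 2805.932688 = -45.537899

x=46.736 y=-45.538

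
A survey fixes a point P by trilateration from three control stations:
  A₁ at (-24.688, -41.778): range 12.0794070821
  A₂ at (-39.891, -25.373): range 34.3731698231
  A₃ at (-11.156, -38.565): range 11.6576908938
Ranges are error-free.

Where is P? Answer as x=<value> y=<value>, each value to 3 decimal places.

eq1: (x + 24.688)² + (y + 41.778)² = 12.0794070821²
eq2: (x + 39.891)² + (y + 25.373)² = 34.3731698231²
eq3: (x + 11.156)² + (y + 38.565)² = 11.6576908938²
eq3−eq2, eq3−eq1 (x²,y² cancel):
  -57.470·x + 26.384·y = -422.247598
  -27.064·x − 6.426·y = 733.172749
det = -57.470·-6.426 − 26.384·-27.064 = 1083.358796
x = (-422.247598·-6.426 − 26.384·733.172749) / 1083.358796 = -15.351024
y = (-57.470·733.172749 − -422.247598·-27.064) / 1083.358796 = -49.441743

x=-15.351 y=-49.442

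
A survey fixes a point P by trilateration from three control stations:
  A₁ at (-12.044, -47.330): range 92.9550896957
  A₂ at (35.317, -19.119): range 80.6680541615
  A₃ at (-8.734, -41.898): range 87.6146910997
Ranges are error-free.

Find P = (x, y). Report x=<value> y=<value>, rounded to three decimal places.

eq1: (x + 12.044)² + (y + 47.330)² = 92.9550896957²
eq2: (x − 35.317)² + (y + 19.119)² = 80.6680541615²
eq3: (x + 8.734)² + (y + 41.898)² = 87.6146910997²
eq3−eq1, eq3−eq2 (x²,y² cancel):
  -6.620·x − 10.864·y = -410.852928
  88.102·x + 45.558·y = 950.100624
det = -6.620·45.558 − -10.864·88.102 = 655.546168
x = (-410.852928·45.558 − -10.864·950.100624) / 655.546168 = -12.807251
y = (-6.620·950.100624 − -410.852928·88.102) / 655.546168 = 45.621956

x=-12.807 y=45.622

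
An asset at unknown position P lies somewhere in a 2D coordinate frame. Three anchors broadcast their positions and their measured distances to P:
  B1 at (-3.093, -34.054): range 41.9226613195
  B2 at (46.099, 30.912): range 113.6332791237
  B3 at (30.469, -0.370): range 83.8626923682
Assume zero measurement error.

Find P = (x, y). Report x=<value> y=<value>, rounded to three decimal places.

x=-44.902 y=-37.142

eq1: (x + 3.093)² + (y + 34.054)² = 41.9226613195²
eq2: (x − 46.099)² + (y − 30.912)² = 113.6332791237²
eq3: (x − 30.469)² + (y + 0.370)² = 83.8626923682²
eq2−eq1, eq2−eq3 (x²,y² cancel):
  -98.384·x − 129.932·y = 9243.584612
  -31.260·x − 62.564·y = 3727.398269
det = -98.384·-62.564 − -129.932·-31.260 = 2093.622256
x = (9243.584612·-62.564 − -129.932·3727.398269) / 2093.622256 = -44.901756
y = (-98.384·3727.398269 − 9243.584612·-31.260) / 2093.622256 = -37.142276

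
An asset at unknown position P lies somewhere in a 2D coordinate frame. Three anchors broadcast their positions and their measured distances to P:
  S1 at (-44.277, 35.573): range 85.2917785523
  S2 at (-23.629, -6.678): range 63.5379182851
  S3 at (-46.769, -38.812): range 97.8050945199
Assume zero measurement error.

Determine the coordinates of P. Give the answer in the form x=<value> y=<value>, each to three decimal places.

eq1: (x + 44.277)² + (y − 35.573)² = 85.2917785523²
eq2: (x + 23.629)² + (y + 6.678)² = 63.5379182851²
eq3: (x + 46.769)² + (y + 38.812)² = 97.8050945199²
eq1−eq2, eq1−eq3 (x²,y² cancel):
  41.296·x − 84.502·y = 614.654696
  -4.984·x − 148.770·y = -1823.329378
det = 41.296·-148.770 − -84.502·-4.984 = -6564.763888
x = (614.654696·-148.770 − -84.502·-1823.329378) / -6564.763888 = 37.399237
y = (41.296·-1823.329378 − 614.654696·-4.984) / -6564.763888 = 11.003103

x=37.399 y=11.003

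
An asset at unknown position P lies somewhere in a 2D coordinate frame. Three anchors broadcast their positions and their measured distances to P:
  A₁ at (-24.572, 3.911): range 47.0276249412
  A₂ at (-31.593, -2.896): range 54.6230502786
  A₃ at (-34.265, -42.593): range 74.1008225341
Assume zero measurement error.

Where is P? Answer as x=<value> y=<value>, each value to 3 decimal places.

x=22.440 y=5.108

eq1: (x + 24.572)² + (y − 3.911)² = 47.0276249412²
eq2: (x + 31.593)² + (y + 2.896)² = 54.6230502786²
eq3: (x + 34.265)² + (y + 42.593)² = 74.1008225341²
eq3−eq2, eq3−eq1 (x²,y² cancel):
  5.344·x + 79.394·y = 525.504869
  19.386·x + 93.008·y = 910.159624
det = 5.344·93.008 − 79.394·19.386 = -1042.097332
x = (525.504869·93.008 − 79.394·910.159624) / -1042.097332 = 22.440376
y = (5.344·910.159624 − 525.504869·19.386) / -1042.097332 = 5.108491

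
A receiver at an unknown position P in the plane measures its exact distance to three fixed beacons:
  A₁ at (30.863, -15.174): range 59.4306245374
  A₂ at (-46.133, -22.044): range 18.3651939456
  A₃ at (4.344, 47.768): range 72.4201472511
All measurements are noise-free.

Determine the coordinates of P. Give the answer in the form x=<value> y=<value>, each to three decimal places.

eq1: (x − 30.863)² + (y + 15.174)² = 59.4306245374²
eq2: (x + 46.133)² + (y + 22.044)² = 18.3651939456²
eq3: (x − 4.344)² + (y − 47.768)² = 72.4201472511²
eq1−eq3, eq1−eq2 (x²,y² cancel):
  -53.038·x + 125.884·y = -594.801480
  -153.992·x − 13.740·y = 4626.135364
det = -53.038·-13.740 − 125.884·-153.992 = 20113.871048
x = (-594.801480·-13.740 − 125.884·4626.135364) / 20113.871048 = -28.546661
y = (-53.038·4626.135364 − -594.801480·-153.992) / 20113.871048 = -16.752401

x=-28.547 y=-16.752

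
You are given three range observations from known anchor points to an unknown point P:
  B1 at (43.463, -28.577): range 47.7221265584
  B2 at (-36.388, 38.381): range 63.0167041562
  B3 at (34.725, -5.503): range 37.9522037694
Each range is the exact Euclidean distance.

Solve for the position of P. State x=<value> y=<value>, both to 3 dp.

x=-2.141 y=-14.518

eq1: (x − 43.463)² + (y + 28.577)² = 47.7221265584²
eq2: (x + 36.388)² + (y − 38.381)² = 63.0167041562²
eq3: (x − 34.725)² + (y + 5.503)² = 37.9522037694²
eq1−eq2, eq1−eq3 (x²,y² cancel):
  -159.702·x + 133.916·y = -1602.193232
  -17.476·x + 46.148·y = -632.537072
det = -159.702·46.148 − 133.916·-17.476 = -5029.611880
x = (-1602.193232·46.148 − 133.916·-632.537072) / -5029.611880 = -2.141084
y = (-159.702·-632.537072 − -1602.193232·-17.476) / -5029.611880 = -14.517523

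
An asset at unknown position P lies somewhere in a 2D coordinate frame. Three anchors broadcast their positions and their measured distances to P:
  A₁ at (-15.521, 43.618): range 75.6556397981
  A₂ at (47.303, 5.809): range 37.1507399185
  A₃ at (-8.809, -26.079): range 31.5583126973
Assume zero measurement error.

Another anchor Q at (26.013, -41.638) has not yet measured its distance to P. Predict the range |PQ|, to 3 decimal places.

eq1: (x + 15.521)² + (y − 43.618)² = 75.6556397981²
eq2: (x − 47.303)² + (y − 5.809)² = 37.1507399185²
eq3: (x + 8.809)² + (y + 26.079)² = 31.5583126973²
eq1−eq3, eq1−eq2 (x²,y² cancel):
  13.424·x − 139.394·y = 3342.130090
  125.648·x − 75.618·y = 4471.485282
det = 13.424·-75.618 − -139.394·125.648 = 16499.481280
x = (3342.130090·-75.618 − -139.394·4471.485282) / 16499.481280 = 22.459677
y = (13.424·4471.485282 − 3342.130090·125.648) / 16499.481280 = -21.813216
|P − Q| = √((22.459677 − 26.013)² + (-21.813216 − -41.638)²) = 20.140709

20.141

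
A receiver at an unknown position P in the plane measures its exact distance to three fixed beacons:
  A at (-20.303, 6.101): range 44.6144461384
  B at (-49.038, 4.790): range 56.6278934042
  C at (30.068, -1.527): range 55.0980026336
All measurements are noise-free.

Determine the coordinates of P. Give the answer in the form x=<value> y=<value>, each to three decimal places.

eq1: (x + 20.303)² + (y − 6.101)² = 44.6144461384²
eq2: (x + 49.038)² + (y − 4.790)² = 56.6278934042²
eq3: (x − 30.068)² + (y + 1.527)² = 55.0980026336²
eq2−eq3, eq2−eq1 (x²,y² cancel):
  158.212·x − 12.634·y = -1350.324774
  57.470·x + 2.622·y = -761.966027
det = 158.212·2.622 − -12.634·57.470 = 1140.907844
x = (-1350.324774·2.622 − -12.634·-761.966027) / 1140.907844 = -11.541011
y = (158.212·-761.966027 − -1350.324774·57.470) / 1140.907844 = -37.644587

x=-11.541 y=-37.645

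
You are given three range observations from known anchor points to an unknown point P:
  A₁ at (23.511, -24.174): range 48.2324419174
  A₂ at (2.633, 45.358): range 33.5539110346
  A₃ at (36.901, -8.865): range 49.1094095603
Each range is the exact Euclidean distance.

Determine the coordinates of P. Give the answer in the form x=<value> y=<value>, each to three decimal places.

eq1: (x − 23.511)² + (y + 24.174)² = 48.2324419174²
eq2: (x − 2.633)² + (y − 45.358)² = 33.5539110346²
eq3: (x − 36.901)² + (y + 8.865)² = 49.1094095603²
eq3−eq2, eq3−eq1 (x²,y² cancel):
  -68.536·x + 108.446·y = 1909.877989
  -26.780·x − 30.618·y = -217.756975
det = -68.536·-30.618 − 108.446·-26.780 = 5002.619128
x = (1909.877989·-30.618 − 108.446·-217.756975) / 5002.619128 = -6.968704
y = (-68.536·-217.756975 − 1909.877989·-26.780) / 5002.619128 = 13.207227

x=-6.969 y=13.207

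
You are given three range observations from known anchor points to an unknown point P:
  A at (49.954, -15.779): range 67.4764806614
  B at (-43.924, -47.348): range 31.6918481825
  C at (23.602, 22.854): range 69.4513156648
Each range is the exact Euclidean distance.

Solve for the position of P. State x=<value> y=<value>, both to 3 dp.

x=-14.704 y=-35.078

eq1: (x − 49.954)² + (y + 15.779)² = 67.4764806614²
eq2: (x + 43.924)² + (y + 47.348)² = 31.6918481825²
eq3: (x − 23.602)² + (y − 22.854)² = 69.4513156648²
eq3−eq1, eq3−eq2 (x²,y² cancel):
  52.704·x − 77.266·y = 1935.429042
  -135.052·x − 140.404·y = 6910.903166
det = 52.704·-140.404 − -77.266·-135.052 = -17834.780248
x = (1935.429042·-140.404 − -77.266·6910.903166) / -17834.780248 = -14.703622
y = (52.704·6910.903166 − 1935.429042·-135.052) / -17834.780248 = -35.078414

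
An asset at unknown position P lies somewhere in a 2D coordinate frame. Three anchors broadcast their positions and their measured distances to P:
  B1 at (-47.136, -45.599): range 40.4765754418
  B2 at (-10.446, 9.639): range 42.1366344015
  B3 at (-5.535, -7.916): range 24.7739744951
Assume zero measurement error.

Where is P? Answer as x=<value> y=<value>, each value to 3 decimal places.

eq1: (x + 47.136)² + (y + 45.599)² = 40.4765754418²
eq2: (x + 10.446)² + (y − 9.639)² = 42.1366344015²
eq3: (x + 5.535)² + (y + 7.916)² = 24.7739744951²
eq1−eq3, eq1−eq2 (x²,y² cancel):
  83.202·x + 75.366·y = -3183.168669
  73.380·x + 110.476·y = -4236.184859
det = 83.202·110.476 − 75.366·73.380 = 3661.467072
x = (-3183.168669·110.476 − 75.366·-4236.184859) / 3661.467072 = -8.848757
y = (83.202·-4236.184859 − -3183.168669·73.380) / 3661.467072 = -32.467351

x=-8.849 y=-32.467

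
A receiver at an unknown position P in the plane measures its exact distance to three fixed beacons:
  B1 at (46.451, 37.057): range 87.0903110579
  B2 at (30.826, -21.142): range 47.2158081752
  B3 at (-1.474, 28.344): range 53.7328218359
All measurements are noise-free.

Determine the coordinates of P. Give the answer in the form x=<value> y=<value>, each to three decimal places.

x=-16.341 y=-23.291

eq1: (x − 46.451)² + (y − 37.057)² = 87.0903110579²
eq2: (x − 30.826)² + (y + 21.142)² = 47.2158081752²
eq3: (x + 1.474)² + (y − 28.344)² = 53.7328218359²
eq3−eq1, eq3−eq2 (x²,y² cancel):
  95.850·x + 17.426·y = -1972.144500
  64.600·x − 98.972·y = 1249.555029
det = 95.850·-98.972 − 17.426·64.600 = -10612.185800
x = (-1972.144500·-98.972 − 17.426·1249.555029) / -10612.185800 = -16.340869
y = (95.850·1249.555029 − -1972.144500·64.600) / -10612.185800 = -23.291185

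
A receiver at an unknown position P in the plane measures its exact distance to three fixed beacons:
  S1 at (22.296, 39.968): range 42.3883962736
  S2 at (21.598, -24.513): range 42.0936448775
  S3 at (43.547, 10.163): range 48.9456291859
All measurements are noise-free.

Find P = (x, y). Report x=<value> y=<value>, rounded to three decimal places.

eq1: (x − 22.296)² + (y − 39.968)² = 42.3883962736²
eq2: (x − 21.598)² + (y + 24.513)² = 42.0936448775²
eq3: (x − 43.547)² + (y − 10.163)² = 48.9456291859²
eq1−eq2, eq1−eq3 (x²,y² cancel):
  -1.396·x − 128.962·y = -1002.290667
  42.502·x − 59.610·y = -693.823340
det = -1.396·-59.610 − -128.962·42.502 = 5564.358484
x = (-1002.290667·-59.610 − -128.962·-693.823340) / 5564.358484 = -5.342988
y = (-1.396·-693.823340 − -1002.290667·42.502) / 5564.358484 = 7.829822

x=-5.343 y=7.830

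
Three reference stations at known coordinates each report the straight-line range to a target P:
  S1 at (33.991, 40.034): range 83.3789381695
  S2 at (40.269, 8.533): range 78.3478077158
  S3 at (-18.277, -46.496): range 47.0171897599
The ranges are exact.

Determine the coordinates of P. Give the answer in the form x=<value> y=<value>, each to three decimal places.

eq1: (x − 33.991)² + (y − 40.034)² = 83.3789381695²
eq2: (x − 40.269)² + (y − 8.533)² = 78.3478077158²
eq3: (x + 18.277)² + (y + 46.496)² = 47.0171897599²
eq3−eq2, eq3−eq1 (x²,y² cancel):
  117.092·x + 110.058·y = -4729.285136
  104.536·x + 173.060·y = -4479.248705
det = 117.092·173.060 − 110.058·104.536 = 8758.918432
x = (-4729.285136·173.060 − 110.058·-4479.248705) / 8758.918432 = -37.159032
y = (117.092·-4479.248705 − -4729.285136·104.536) / 8758.918432 = -3.436913

x=-37.159 y=-3.437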